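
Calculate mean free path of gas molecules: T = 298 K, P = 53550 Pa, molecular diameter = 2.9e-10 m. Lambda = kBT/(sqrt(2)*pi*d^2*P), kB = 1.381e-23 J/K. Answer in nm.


Mean free path: lambda = kB*T / (sqrt(2) * pi * d^2 * P)
lambda = 1.381e-23 * 298 / (sqrt(2) * pi * (2.9e-10)^2 * 53550)
lambda = 2.05679e-07 m
lambda = 205.68 nm

205.68


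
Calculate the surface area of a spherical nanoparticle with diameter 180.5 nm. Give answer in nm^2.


Radius r = 180.5/2 = 90.25 nm
Surface area SA = 4 * pi * r^2
SA = 4 * pi * (90.25)^2
SA = 102353.87 nm^2

102353.87


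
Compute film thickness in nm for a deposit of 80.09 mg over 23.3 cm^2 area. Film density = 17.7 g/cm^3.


Convert: m = 80.09 mg = 8.0090e-05 kg, A = 23.3 cm^2 = 2.3300e-03 m^2, rho = 17.7 g/cm^3 = 17700 kg/m^3
t = m / (A * rho)
t = 8.0090e-05 / (2.3300e-03 * 17700)
t = 1.9420e-06 m = 1942.0 nm

1942.0


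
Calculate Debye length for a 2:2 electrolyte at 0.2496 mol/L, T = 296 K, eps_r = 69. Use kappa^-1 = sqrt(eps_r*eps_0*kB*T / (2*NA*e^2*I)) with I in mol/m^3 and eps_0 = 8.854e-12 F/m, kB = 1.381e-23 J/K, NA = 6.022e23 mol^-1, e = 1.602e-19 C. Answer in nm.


Ionic strength I = 0.2496 * 2^2 * 1000 = 998.4 mol/m^3
kappa^-1 = sqrt(69 * 8.854e-12 * 1.381e-23 * 296 / (2 * 6.022e23 * (1.602e-19)^2 * 998.4))
kappa^-1 = 0.284 nm

0.284


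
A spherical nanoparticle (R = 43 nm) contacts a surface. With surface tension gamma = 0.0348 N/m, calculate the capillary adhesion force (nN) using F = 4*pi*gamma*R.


Convert radius: R = 43 nm = 4.3e-08 m
F = 4 * pi * gamma * R
F = 4 * pi * 0.0348 * 4.3e-08
F = 1.88043e-08 N = 18.8043 nN

18.8043


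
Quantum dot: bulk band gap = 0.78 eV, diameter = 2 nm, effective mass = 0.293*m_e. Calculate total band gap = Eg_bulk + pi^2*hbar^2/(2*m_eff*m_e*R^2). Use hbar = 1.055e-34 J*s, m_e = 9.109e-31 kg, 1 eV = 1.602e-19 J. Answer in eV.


Radius R = 2/2 nm = 1e-09 m
Confinement energy dE = pi^2 * hbar^2 / (2 * m_eff * m_e * R^2)
dE = pi^2 * (1.055e-34)^2 / (2 * 0.293 * 9.109e-31 * (1e-09)^2) J, divided by 1.602e-19 J/eV
dE = 1.2846 eV
Total band gap = E_g(bulk) + dE = 0.78 + 1.2846 = 2.0646 eV

2.0646


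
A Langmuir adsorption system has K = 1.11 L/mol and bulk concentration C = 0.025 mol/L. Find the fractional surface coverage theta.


Langmuir isotherm: theta = K*C / (1 + K*C)
K*C = 1.11 * 0.025 = 0.02775
theta = 0.02775 / (1 + 0.02775) = 0.02775 / 1.02775
theta = 0.027

0.027


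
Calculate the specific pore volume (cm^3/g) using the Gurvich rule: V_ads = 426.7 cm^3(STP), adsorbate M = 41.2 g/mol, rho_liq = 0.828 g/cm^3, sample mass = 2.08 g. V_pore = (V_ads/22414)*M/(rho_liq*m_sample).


Moles adsorbed n = V_ads / 22414 = 426.7 / 22414 = 1.903721e-02 mol
Liquid volume V_liq = n * M / rho_liq = 1.903721e-02 * 41.2 / 0.828 = 0.94726 cm^3
Specific pore volume V_pore = V_liq / m_sample = 0.94726 / 2.08
V_pore = 0.4554 cm^3/g

0.4554


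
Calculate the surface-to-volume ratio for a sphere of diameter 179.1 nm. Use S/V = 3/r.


Radius r = 179.1/2 = 89.55 nm
S/V = 3 / r = 3 / 89.55
S/V = 0.0335 nm^-1

0.0335


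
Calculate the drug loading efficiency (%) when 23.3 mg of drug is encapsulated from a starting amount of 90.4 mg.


Drug loading efficiency = (drug loaded / drug initial) * 100
DLE = 23.3 / 90.4 * 100
DLE = 0.2577 * 100
DLE = 25.77%

25.77


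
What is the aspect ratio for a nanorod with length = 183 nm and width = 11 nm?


Aspect ratio AR = length / diameter
AR = 183 / 11
AR = 16.64

16.64


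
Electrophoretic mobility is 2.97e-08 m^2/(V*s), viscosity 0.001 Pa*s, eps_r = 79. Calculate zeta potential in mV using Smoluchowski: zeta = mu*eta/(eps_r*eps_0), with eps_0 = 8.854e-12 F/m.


Smoluchowski equation: zeta = mu * eta / (eps_r * eps_0)
zeta = 2.97e-08 * 0.001 / (79 * 8.854e-12)
zeta = 0.042461 V = 42.46 mV

42.46


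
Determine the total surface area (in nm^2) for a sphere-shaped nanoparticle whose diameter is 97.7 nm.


Radius r = 97.7/2 = 48.85 nm
Surface area SA = 4 * pi * r^2
SA = 4 * pi * (48.85)^2
SA = 29987.41 nm^2

29987.41


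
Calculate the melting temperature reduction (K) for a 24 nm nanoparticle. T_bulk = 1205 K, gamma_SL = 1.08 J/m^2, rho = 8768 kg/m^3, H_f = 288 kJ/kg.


Radius R = 24/2 = 12 nm = 1.2e-08 m
Convert H_f = 288 kJ/kg = 288000 J/kg
dT = 2 * gamma_SL * T_bulk / (rho * H_f * R)
dT = 2 * 1.08 * 1205 / (8768 * 288000 * 1.2e-08)
dT = 85.9 K

85.9


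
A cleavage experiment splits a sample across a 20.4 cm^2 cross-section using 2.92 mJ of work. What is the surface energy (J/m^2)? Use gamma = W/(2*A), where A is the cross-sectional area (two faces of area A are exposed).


Convert: A = 20.4 cm^2 = 0.00204 m^2, W = 2.92 mJ = 0.00292 J
Cleaving exposes two faces of area A, so total new surface = 2*A and gamma = W / (2*A)
gamma = 0.00292 / (2 * 0.00204)
gamma = 0.716 J/m^2

0.716


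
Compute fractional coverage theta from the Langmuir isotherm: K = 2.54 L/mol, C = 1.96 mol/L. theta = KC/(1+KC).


Langmuir isotherm: theta = K*C / (1 + K*C)
K*C = 2.54 * 1.96 = 4.9784
theta = 4.9784 / (1 + 4.9784) = 4.9784 / 5.9784
theta = 0.8327

0.8327


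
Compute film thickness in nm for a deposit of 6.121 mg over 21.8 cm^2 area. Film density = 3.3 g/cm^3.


Convert: m = 6.121 mg = 6.1210e-06 kg, A = 21.8 cm^2 = 2.1800e-03 m^2, rho = 3.3 g/cm^3 = 3300 kg/m^3
t = m / (A * rho)
t = 6.1210e-06 / (2.1800e-03 * 3300)
t = 8.5085e-07 m = 850.8 nm

850.8


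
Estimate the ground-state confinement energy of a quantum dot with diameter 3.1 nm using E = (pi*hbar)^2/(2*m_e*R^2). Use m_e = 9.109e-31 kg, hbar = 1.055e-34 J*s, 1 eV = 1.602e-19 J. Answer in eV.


Radius R = 3.1/2 = 1.55 nm = 1.55e-09 m
E = (pi * 1.055e-34)^2 / (2 * 9.109e-31 * (1.55e-09)^2)
E(J) = 2.50981e-20
E = E(J) / 1.602e-19 = 0.1567 eV

0.1567


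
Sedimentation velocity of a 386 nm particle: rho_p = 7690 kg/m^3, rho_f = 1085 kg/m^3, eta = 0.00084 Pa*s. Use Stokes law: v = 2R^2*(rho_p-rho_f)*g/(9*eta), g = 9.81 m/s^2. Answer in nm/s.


Radius R = 386/2 nm = 1.93e-07 m
Density difference = 7690 - 1085 = 6605 kg/m^3
v = 2 * R^2 * (rho_p - rho_f) * g / (9 * eta)
v = 2 * (1.93e-07)^2 * 6605 * 9.81 / (9 * 0.00084)
v = 6.38506e-07 m/s = 638.5055 nm/s

638.5055


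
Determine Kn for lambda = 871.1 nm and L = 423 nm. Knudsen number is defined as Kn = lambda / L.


Knudsen number Kn = lambda / L
Kn = 871.1 / 423
Kn = 2.0593

2.0593


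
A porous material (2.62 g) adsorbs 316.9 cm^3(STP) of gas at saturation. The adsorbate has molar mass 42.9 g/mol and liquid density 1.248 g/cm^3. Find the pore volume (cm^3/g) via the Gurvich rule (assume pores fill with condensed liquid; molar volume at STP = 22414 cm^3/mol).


Moles adsorbed n = V_ads / 22414 = 316.9 / 22414 = 1.413848e-02 mol
Liquid volume V_liq = n * M / rho_liq = 1.413848e-02 * 42.9 / 1.248 = 0.48601 cm^3
Specific pore volume V_pore = V_liq / m_sample = 0.48601 / 2.62
V_pore = 0.1855 cm^3/g

0.1855


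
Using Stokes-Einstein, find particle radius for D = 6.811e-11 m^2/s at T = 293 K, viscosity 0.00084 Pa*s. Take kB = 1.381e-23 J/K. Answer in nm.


Stokes-Einstein: R = kB*T / (6*pi*eta*D)
R = 1.381e-23 * 293 / (6 * pi * 0.00084 * 6.811e-11)
R = 3.75206e-09 m = 3.75 nm

3.75


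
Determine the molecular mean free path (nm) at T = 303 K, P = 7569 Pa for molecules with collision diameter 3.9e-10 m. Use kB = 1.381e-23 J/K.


Mean free path: lambda = kB*T / (sqrt(2) * pi * d^2 * P)
lambda = 1.381e-23 * 303 / (sqrt(2) * pi * (3.9e-10)^2 * 7569)
lambda = 8.18095e-07 m
lambda = 818.09 nm

818.09


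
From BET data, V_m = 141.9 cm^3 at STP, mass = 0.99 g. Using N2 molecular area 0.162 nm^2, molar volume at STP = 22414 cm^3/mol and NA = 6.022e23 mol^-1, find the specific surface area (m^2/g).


Number of moles in monolayer = V_m / 22414 = 141.9 / 22414 = 0.00633086
Number of molecules = moles * NA = 0.00633086 * 6.022e23
SA = molecules * sigma / mass
SA = (141.9 / 22414) * 6.022e23 * 0.162e-18 / 0.99
SA = 623.9 m^2/g

623.9


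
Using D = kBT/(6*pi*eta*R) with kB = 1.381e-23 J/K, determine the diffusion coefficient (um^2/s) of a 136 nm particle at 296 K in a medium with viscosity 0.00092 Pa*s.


Radius R = 136/2 = 68 nm = 6.8e-08 m
D = kB*T / (6*pi*eta*R)
D = 1.381e-23 * 296 / (6 * pi * 0.00092 * 6.8e-08)
D = 3.46647e-12 m^2/s = 3.466 um^2/s

3.466


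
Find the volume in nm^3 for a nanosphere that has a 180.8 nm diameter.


Radius r = 180.8/2 = 90.4 nm
Volume V = (4/3) * pi * r^3
V = (4/3) * pi * (90.4)^3
V = 3094524.32 nm^3

3094524.32


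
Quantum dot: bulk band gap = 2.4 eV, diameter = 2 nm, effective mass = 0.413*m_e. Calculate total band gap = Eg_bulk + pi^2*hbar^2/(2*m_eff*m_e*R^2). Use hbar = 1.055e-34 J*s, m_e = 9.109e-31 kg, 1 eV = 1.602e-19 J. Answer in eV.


Radius R = 2/2 nm = 1e-09 m
Confinement energy dE = pi^2 * hbar^2 / (2 * m_eff * m_e * R^2)
dE = pi^2 * (1.055e-34)^2 / (2 * 0.413 * 9.109e-31 * (1e-09)^2) J, divided by 1.602e-19 J/eV
dE = 0.9114 eV
Total band gap = E_g(bulk) + dE = 2.4 + 0.9114 = 3.3114 eV

3.3114


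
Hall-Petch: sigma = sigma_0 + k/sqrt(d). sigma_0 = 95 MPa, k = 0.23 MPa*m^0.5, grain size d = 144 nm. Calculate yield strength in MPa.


d = 144 nm = 1.44e-07 m
sqrt(d) = 0.0003794733
Hall-Petch contribution = k / sqrt(d) = 0.23 / 0.0003794733 = 606.1 MPa
sigma = sigma_0 + k/sqrt(d) = 95 + 606.1 = 701.1 MPa

701.1


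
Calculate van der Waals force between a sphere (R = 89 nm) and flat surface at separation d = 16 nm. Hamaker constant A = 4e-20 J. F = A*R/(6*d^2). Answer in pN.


Convert to SI: R = 89 nm = 8.9e-08 m, d = 16 nm = 1.6e-08 m
F = A * R / (6 * d^2)
F = 4e-20 * 8.9e-08 / (6 * (1.6e-08)^2)
F = 2.31771e-12 N = 2.318 pN

2.318


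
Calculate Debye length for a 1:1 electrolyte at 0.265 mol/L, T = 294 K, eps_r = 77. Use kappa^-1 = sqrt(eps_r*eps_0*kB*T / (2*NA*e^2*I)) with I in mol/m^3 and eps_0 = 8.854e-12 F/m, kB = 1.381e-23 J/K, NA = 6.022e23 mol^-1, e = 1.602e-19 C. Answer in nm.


Ionic strength I = 0.265 * 1^2 * 1000 = 265 mol/m^3
kappa^-1 = sqrt(77 * 8.854e-12 * 1.381e-23 * 294 / (2 * 6.022e23 * (1.602e-19)^2 * 265))
kappa^-1 = 0.581 nm

0.581


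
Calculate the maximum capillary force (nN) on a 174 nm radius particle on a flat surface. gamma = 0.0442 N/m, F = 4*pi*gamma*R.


Convert radius: R = 174 nm = 1.74e-07 m
F = 4 * pi * gamma * R
F = 4 * pi * 0.0442 * 1.74e-07
F = 9.66454e-08 N = 96.6454 nN

96.6454


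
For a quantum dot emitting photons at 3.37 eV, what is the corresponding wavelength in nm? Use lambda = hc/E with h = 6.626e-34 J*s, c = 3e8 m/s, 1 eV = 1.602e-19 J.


Convert energy: E = 3.37 eV = 3.37 * 1.602e-19 = 5.39874e-19 J
lambda = h*c / E = 6.626e-34 * 3e8 / 5.39874e-19
lambda = 3.68197e-07 m = 368.2 nm

368.2


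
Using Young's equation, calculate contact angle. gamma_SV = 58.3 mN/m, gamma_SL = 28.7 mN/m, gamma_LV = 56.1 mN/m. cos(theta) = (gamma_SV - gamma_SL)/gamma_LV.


cos(theta) = (gamma_SV - gamma_SL) / gamma_LV
cos(theta) = (58.3 - 28.7) / 56.1
cos(theta) = 0.527629
theta = arccos(0.527629) = 58.15 degrees

58.15


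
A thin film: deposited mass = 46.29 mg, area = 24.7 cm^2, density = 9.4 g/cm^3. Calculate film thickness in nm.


Convert: m = 46.29 mg = 4.6290e-05 kg, A = 24.7 cm^2 = 2.4700e-03 m^2, rho = 9.4 g/cm^3 = 9400 kg/m^3
t = m / (A * rho)
t = 4.6290e-05 / (2.4700e-03 * 9400)
t = 1.9937e-06 m = 1993.7 nm

1993.7


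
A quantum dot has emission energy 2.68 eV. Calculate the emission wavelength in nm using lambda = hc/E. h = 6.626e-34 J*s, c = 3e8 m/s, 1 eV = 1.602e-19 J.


Convert energy: E = 2.68 eV = 2.68 * 1.602e-19 = 4.29336e-19 J
lambda = h*c / E = 6.626e-34 * 3e8 / 4.29336e-19
lambda = 4.62994e-07 m = 463.0 nm

463.0


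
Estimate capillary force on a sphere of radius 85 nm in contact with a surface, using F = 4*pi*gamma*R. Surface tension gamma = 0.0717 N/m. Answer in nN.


Convert radius: R = 85 nm = 8.5e-08 m
F = 4 * pi * gamma * R
F = 4 * pi * 0.0717 * 8.5e-08
F = 7.65857e-08 N = 76.5857 nN

76.5857


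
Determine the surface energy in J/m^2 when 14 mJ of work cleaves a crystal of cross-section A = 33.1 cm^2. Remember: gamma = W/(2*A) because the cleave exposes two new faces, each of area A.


Convert: A = 33.1 cm^2 = 0.00331 m^2, W = 14 mJ = 0.014 J
Cleaving exposes two faces of area A, so total new surface = 2*A and gamma = W / (2*A)
gamma = 0.014 / (2 * 0.00331)
gamma = 2.115 J/m^2

2.115


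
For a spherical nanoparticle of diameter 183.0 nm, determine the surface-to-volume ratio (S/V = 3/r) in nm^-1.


Radius r = 183.0/2 = 91.5 nm
S/V = 3 / r = 3 / 91.5
S/V = 0.0328 nm^-1

0.0328


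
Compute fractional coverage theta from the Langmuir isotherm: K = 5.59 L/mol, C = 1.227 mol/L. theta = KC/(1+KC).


Langmuir isotherm: theta = K*C / (1 + K*C)
K*C = 5.59 * 1.227 = 6.85893
theta = 6.85893 / (1 + 6.85893) = 6.85893 / 7.85893
theta = 0.8728

0.8728


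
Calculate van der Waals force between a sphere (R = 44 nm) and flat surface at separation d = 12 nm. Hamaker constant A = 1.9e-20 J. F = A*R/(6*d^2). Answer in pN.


Convert to SI: R = 44 nm = 4.4e-08 m, d = 12 nm = 1.2e-08 m
F = A * R / (6 * d^2)
F = 1.9e-20 * 4.4e-08 / (6 * (1.2e-08)^2)
F = 9.67593e-13 N = 0.968 pN

0.968


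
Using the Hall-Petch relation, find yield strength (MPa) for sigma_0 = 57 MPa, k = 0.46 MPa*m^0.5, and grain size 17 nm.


d = 17 nm = 1.7e-08 m
sqrt(d) = 0.000130384
Hall-Petch contribution = k / sqrt(d) = 0.46 / 0.000130384 = 3528.0 MPa
sigma = sigma_0 + k/sqrt(d) = 57 + 3528.0 = 3585.0 MPa

3585.0


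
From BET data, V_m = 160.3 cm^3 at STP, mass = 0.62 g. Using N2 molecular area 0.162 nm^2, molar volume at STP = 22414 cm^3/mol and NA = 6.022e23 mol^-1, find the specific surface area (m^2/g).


Number of moles in monolayer = V_m / 22414 = 160.3 / 22414 = 0.00715178
Number of molecules = moles * NA = 0.00715178 * 6.022e23
SA = molecules * sigma / mass
SA = (160.3 / 22414) * 6.022e23 * 0.162e-18 / 0.62
SA = 1125.3 m^2/g

1125.3


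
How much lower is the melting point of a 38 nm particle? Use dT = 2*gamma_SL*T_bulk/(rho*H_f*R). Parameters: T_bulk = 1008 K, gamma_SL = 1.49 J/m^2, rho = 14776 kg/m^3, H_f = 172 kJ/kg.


Radius R = 38/2 = 19 nm = 1.9e-08 m
Convert H_f = 172 kJ/kg = 172000 J/kg
dT = 2 * gamma_SL * T_bulk / (rho * H_f * R)
dT = 2 * 1.49 * 1008 / (14776 * 172000 * 1.9e-08)
dT = 62.2 K

62.2


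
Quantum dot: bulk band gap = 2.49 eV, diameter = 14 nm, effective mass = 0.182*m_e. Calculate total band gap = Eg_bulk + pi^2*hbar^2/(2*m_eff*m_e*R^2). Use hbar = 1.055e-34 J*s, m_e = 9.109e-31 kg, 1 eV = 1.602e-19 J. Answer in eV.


Radius R = 14/2 nm = 7e-09 m
Confinement energy dE = pi^2 * hbar^2 / (2 * m_eff * m_e * R^2)
dE = pi^2 * (1.055e-34)^2 / (2 * 0.182 * 9.109e-31 * (7e-09)^2) J, divided by 1.602e-19 J/eV
dE = 0.0422 eV
Total band gap = E_g(bulk) + dE = 2.49 + 0.0422 = 2.5322 eV

2.5322


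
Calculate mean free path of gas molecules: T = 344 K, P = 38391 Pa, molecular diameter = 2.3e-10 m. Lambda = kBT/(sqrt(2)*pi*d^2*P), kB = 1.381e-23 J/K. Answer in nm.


Mean free path: lambda = kB*T / (sqrt(2) * pi * d^2 * P)
lambda = 1.381e-23 * 344 / (sqrt(2) * pi * (2.3e-10)^2 * 38391)
lambda = 5.26505e-07 m
lambda = 526.5 nm

526.5


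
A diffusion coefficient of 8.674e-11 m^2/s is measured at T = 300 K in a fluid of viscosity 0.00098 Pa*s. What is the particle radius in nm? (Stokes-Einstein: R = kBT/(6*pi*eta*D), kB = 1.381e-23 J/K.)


Stokes-Einstein: R = kB*T / (6*pi*eta*D)
R = 1.381e-23 * 300 / (6 * pi * 0.00098 * 8.674e-11)
R = 2.58564e-09 m = 2.59 nm

2.59


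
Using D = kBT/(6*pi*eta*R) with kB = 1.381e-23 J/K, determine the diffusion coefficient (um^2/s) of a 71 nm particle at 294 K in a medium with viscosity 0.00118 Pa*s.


Radius R = 71/2 = 35.5 nm = 3.55e-08 m
D = kB*T / (6*pi*eta*R)
D = 1.381e-23 * 294 / (6 * pi * 0.00118 * 3.55e-08)
D = 5.14197e-12 m^2/s = 5.142 um^2/s

5.142


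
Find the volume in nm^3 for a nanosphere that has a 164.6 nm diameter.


Radius r = 164.6/2 = 82.3 nm
Volume V = (4/3) * pi * r^3
V = (4/3) * pi * (82.3)^3
V = 2335006.61 nm^3

2335006.61


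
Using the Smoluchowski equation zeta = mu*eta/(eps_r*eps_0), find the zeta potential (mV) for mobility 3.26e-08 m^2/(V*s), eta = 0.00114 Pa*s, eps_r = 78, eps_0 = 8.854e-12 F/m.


Smoluchowski equation: zeta = mu * eta / (eps_r * eps_0)
zeta = 3.26e-08 * 0.00114 / (78 * 8.854e-12)
zeta = 0.053813 V = 53.81 mV

53.81


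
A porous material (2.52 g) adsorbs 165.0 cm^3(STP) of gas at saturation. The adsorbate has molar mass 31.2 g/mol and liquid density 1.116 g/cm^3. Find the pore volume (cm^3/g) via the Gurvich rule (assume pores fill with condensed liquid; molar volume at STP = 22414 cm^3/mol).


Moles adsorbed n = V_ads / 22414 = 165.0 / 22414 = 7.361471e-03 mol
Liquid volume V_liq = n * M / rho_liq = 7.361471e-03 * 31.2 / 1.116 = 0.20580 cm^3
Specific pore volume V_pore = V_liq / m_sample = 0.20580 / 2.52
V_pore = 0.0817 cm^3/g

0.0817


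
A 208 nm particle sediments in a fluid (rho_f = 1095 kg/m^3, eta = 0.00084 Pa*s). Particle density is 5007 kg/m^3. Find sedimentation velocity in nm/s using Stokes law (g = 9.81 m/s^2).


Radius R = 208/2 nm = 1.04e-07 m
Density difference = 5007 - 1095 = 3912 kg/m^3
v = 2 * R^2 * (rho_p - rho_f) * g / (9 * eta)
v = 2 * (1.04e-07)^2 * 3912 * 9.81 / (9 * 0.00084)
v = 1.0981e-07 m/s = 109.8102 nm/s

109.8102


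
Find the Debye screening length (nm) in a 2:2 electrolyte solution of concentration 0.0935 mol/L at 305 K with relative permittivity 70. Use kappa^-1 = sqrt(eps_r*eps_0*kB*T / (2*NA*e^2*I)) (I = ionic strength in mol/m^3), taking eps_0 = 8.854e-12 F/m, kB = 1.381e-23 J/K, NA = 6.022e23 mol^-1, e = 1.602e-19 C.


Ionic strength I = 0.0935 * 2^2 * 1000 = 374 mol/m^3
kappa^-1 = sqrt(70 * 8.854e-12 * 1.381e-23 * 305 / (2 * 6.022e23 * (1.602e-19)^2 * 374))
kappa^-1 = 0.475 nm

0.475


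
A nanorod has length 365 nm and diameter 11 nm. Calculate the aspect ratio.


Aspect ratio AR = length / diameter
AR = 365 / 11
AR = 33.18

33.18


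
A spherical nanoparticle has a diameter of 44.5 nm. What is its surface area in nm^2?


Radius r = 44.5/2 = 22.25 nm
Surface area SA = 4 * pi * r^2
SA = 4 * pi * (22.25)^2
SA = 6221.14 nm^2

6221.14


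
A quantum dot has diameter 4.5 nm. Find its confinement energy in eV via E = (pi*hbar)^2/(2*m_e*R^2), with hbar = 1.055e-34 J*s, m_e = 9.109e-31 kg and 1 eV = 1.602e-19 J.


Radius R = 4.5/2 = 2.25 nm = 2.25e-09 m
E = (pi * 1.055e-34)^2 / (2 * 9.109e-31 * (2.25e-09)^2)
E(J) = 1.19107e-20
E = E(J) / 1.602e-19 = 0.0743 eV

0.0743


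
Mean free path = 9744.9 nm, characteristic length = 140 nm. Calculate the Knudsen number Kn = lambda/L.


Knudsen number Kn = lambda / L
Kn = 9744.9 / 140
Kn = 69.6064

69.6064


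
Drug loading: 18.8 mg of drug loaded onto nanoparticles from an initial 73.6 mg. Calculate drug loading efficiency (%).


Drug loading efficiency = (drug loaded / drug initial) * 100
DLE = 18.8 / 73.6 * 100
DLE = 0.2554 * 100
DLE = 25.54%

25.54


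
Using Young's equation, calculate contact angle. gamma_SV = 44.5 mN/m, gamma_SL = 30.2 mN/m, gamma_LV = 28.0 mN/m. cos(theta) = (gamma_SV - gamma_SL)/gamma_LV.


cos(theta) = (gamma_SV - gamma_SL) / gamma_LV
cos(theta) = (44.5 - 30.2) / 28.0
cos(theta) = 0.510714
theta = arccos(0.510714) = 59.29 degrees

59.29


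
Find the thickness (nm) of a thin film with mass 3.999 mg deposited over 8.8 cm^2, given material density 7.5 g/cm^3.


Convert: m = 3.999 mg = 3.9990e-06 kg, A = 8.8 cm^2 = 8.8000e-04 m^2, rho = 7.5 g/cm^3 = 7500 kg/m^3
t = m / (A * rho)
t = 3.9990e-06 / (8.8000e-04 * 7500)
t = 6.0591e-07 m = 605.9 nm

605.9


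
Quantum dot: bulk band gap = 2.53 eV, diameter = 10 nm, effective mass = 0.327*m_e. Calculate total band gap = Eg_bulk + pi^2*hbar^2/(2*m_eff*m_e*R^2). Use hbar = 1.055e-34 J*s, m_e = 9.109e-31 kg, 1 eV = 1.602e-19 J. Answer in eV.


Radius R = 10/2 nm = 5e-09 m
Confinement energy dE = pi^2 * hbar^2 / (2 * m_eff * m_e * R^2)
dE = pi^2 * (1.055e-34)^2 / (2 * 0.327 * 9.109e-31 * (5e-09)^2) J, divided by 1.602e-19 J/eV
dE = 0.046 eV
Total band gap = E_g(bulk) + dE = 2.53 + 0.046 = 2.576 eV

2.576


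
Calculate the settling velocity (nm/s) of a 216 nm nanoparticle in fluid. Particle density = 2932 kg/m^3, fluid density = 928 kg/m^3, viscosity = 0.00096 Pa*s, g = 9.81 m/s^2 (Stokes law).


Radius R = 216/2 nm = 1.08e-07 m
Density difference = 2932 - 928 = 2004 kg/m^3
v = 2 * R^2 * (rho_p - rho_f) * g / (9 * eta)
v = 2 * (1.08e-07)^2 * 2004 * 9.81 / (9 * 0.00096)
v = 5.30799e-08 m/s = 53.0799 nm/s

53.0799


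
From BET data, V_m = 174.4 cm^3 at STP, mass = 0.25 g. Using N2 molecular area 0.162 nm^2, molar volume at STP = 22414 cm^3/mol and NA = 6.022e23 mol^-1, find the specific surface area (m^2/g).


Number of moles in monolayer = V_m / 22414 = 174.4 / 22414 = 0.00778085
Number of molecules = moles * NA = 0.00778085 * 6.022e23
SA = molecules * sigma / mass
SA = (174.4 / 22414) * 6.022e23 * 0.162e-18 / 0.25
SA = 3036.3 m^2/g

3036.3


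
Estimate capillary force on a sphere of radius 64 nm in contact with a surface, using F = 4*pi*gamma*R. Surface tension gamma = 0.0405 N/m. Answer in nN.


Convert radius: R = 64 nm = 6.4e-08 m
F = 4 * pi * gamma * R
F = 4 * pi * 0.0405 * 6.4e-08
F = 3.2572e-08 N = 32.572 nN

32.572


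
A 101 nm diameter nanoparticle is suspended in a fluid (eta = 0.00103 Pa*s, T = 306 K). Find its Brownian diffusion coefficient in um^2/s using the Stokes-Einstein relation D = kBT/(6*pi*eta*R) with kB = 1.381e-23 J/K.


Radius R = 101/2 = 50.5 nm = 5.05e-08 m
D = kB*T / (6*pi*eta*R)
D = 1.381e-23 * 306 / (6 * pi * 0.00103 * 5.05e-08)
D = 4.31008e-12 m^2/s = 4.31 um^2/s

4.31


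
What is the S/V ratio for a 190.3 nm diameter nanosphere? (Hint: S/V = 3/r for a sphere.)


Radius r = 190.3/2 = 95.15 nm
S/V = 3 / r = 3 / 95.15
S/V = 0.0315 nm^-1

0.0315


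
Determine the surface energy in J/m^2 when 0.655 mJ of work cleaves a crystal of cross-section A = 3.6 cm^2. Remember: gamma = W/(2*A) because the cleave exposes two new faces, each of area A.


Convert: A = 3.6 cm^2 = 0.00036 m^2, W = 0.655 mJ = 0.000655 J
Cleaving exposes two faces of area A, so total new surface = 2*A and gamma = W / (2*A)
gamma = 0.000655 / (2 * 0.00036)
gamma = 0.91 J/m^2

0.91


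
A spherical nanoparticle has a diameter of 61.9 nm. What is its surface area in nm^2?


Radius r = 61.9/2 = 30.95 nm
Surface area SA = 4 * pi * r^2
SA = 4 * pi * (30.95)^2
SA = 12037.36 nm^2

12037.36


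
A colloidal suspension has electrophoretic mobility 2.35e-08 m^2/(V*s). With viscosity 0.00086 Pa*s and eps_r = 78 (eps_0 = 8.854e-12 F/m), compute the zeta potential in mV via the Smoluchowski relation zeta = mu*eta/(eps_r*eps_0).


Smoluchowski equation: zeta = mu * eta / (eps_r * eps_0)
zeta = 2.35e-08 * 0.00086 / (78 * 8.854e-12)
zeta = 0.029264 V = 29.26 mV

29.26


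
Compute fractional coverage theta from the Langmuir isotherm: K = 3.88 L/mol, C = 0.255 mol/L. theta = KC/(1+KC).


Langmuir isotherm: theta = K*C / (1 + K*C)
K*C = 3.88 * 0.255 = 0.9894
theta = 0.9894 / (1 + 0.9894) = 0.9894 / 1.9894
theta = 0.4973

0.4973


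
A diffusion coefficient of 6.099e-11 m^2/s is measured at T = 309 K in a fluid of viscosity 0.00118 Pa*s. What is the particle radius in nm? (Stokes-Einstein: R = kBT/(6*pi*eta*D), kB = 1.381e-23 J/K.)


Stokes-Einstein: R = kB*T / (6*pi*eta*D)
R = 1.381e-23 * 309 / (6 * pi * 0.00118 * 6.099e-11)
R = 3.14565e-09 m = 3.15 nm

3.15


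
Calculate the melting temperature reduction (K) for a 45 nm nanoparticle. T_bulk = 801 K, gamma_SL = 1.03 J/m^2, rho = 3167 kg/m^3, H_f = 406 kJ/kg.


Radius R = 45/2 = 22.5 nm = 2.25e-08 m
Convert H_f = 406 kJ/kg = 406000 J/kg
dT = 2 * gamma_SL * T_bulk / (rho * H_f * R)
dT = 2 * 1.03 * 801 / (3167 * 406000 * 2.25e-08)
dT = 57.0 K

57.0


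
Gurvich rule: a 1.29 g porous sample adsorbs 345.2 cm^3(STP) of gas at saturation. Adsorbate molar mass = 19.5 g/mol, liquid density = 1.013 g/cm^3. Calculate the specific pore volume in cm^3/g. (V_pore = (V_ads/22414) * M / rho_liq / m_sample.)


Moles adsorbed n = V_ads / 22414 = 345.2 / 22414 = 1.540109e-02 mol
Liquid volume V_liq = n * M / rho_liq = 1.540109e-02 * 19.5 / 1.013 = 0.29647 cm^3
Specific pore volume V_pore = V_liq / m_sample = 0.29647 / 1.29
V_pore = 0.2298 cm^3/g

0.2298


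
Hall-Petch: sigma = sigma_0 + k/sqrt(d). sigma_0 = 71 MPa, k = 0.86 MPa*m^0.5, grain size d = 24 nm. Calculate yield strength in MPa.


d = 24 nm = 2.4e-08 m
sqrt(d) = 0.0001549193
Hall-Petch contribution = k / sqrt(d) = 0.86 / 0.0001549193 = 5551.3 MPa
sigma = sigma_0 + k/sqrt(d) = 71 + 5551.3 = 5622.3 MPa

5622.3


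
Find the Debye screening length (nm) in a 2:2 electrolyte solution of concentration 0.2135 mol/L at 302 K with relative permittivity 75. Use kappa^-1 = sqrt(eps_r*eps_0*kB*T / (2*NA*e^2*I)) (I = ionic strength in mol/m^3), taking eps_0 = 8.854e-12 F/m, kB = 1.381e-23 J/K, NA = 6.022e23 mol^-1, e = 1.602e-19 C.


Ionic strength I = 0.2135 * 2^2 * 1000 = 854 mol/m^3
kappa^-1 = sqrt(75 * 8.854e-12 * 1.381e-23 * 302 / (2 * 6.022e23 * (1.602e-19)^2 * 854))
kappa^-1 = 0.324 nm

0.324


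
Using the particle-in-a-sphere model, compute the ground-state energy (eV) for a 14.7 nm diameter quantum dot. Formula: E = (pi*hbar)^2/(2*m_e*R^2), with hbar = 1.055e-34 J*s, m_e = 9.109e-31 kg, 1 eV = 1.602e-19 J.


Radius R = 14.7/2 = 7.35 nm = 7.35e-09 m
E = (pi * 1.055e-34)^2 / (2 * 9.109e-31 * (7.35e-09)^2)
E(J) = 1.11617e-21
E = E(J) / 1.602e-19 = 0.007 eV

0.007


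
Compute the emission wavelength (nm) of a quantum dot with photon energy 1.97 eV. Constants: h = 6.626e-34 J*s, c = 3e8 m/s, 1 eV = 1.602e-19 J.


Convert energy: E = 1.97 eV = 1.97 * 1.602e-19 = 3.15594e-19 J
lambda = h*c / E = 6.626e-34 * 3e8 / 3.15594e-19
lambda = 6.2986e-07 m = 629.9 nm

629.9


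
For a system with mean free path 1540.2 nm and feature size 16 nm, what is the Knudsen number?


Knudsen number Kn = lambda / L
Kn = 1540.2 / 16
Kn = 96.2625

96.2625


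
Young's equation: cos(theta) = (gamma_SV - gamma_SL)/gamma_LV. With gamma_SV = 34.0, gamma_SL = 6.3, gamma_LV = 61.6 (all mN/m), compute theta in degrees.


cos(theta) = (gamma_SV - gamma_SL) / gamma_LV
cos(theta) = (34.0 - 6.3) / 61.6
cos(theta) = 0.449675
theta = arccos(0.449675) = 63.28 degrees

63.28


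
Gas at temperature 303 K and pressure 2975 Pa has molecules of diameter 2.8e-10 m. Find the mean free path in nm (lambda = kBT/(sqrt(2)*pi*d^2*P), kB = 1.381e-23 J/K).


Mean free path: lambda = kB*T / (sqrt(2) * pi * d^2 * P)
lambda = 1.381e-23 * 303 / (sqrt(2) * pi * (2.8e-10)^2 * 2975)
lambda = 4.03802e-06 m
lambda = 4038.02 nm

4038.02


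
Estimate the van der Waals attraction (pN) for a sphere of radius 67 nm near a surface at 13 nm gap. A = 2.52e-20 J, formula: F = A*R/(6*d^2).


Convert to SI: R = 67 nm = 6.7e-08 m, d = 13 nm = 1.3e-08 m
F = A * R / (6 * d^2)
F = 2.52e-20 * 6.7e-08 / (6 * (1.3e-08)^2)
F = 1.66509e-12 N = 1.665 pN

1.665


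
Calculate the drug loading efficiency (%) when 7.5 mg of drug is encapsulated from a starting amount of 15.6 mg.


Drug loading efficiency = (drug loaded / drug initial) * 100
DLE = 7.5 / 15.6 * 100
DLE = 0.4808 * 100
DLE = 48.08%

48.08


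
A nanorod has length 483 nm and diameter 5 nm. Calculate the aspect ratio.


Aspect ratio AR = length / diameter
AR = 483 / 5
AR = 96.6

96.6


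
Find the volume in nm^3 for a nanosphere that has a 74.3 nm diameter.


Radius r = 74.3/2 = 37.15 nm
Volume V = (4/3) * pi * r^3
V = (4/3) * pi * (37.15)^3
V = 214765.77 nm^3

214765.77


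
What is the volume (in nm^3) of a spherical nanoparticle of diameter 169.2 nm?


Radius r = 169.2/2 = 84.6 nm
Volume V = (4/3) * pi * r^3
V = (4/3) * pi * (84.6)^3
V = 2536294.61 nm^3

2536294.61


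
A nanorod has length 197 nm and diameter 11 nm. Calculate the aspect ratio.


Aspect ratio AR = length / diameter
AR = 197 / 11
AR = 17.91

17.91


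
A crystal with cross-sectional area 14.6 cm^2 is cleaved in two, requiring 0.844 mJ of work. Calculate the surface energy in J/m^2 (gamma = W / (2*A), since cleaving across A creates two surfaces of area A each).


Convert: A = 14.6 cm^2 = 0.00146 m^2, W = 0.844 mJ = 0.000844 J
Cleaving exposes two faces of area A, so total new surface = 2*A and gamma = W / (2*A)
gamma = 0.000844 / (2 * 0.00146)
gamma = 0.289 J/m^2

0.289


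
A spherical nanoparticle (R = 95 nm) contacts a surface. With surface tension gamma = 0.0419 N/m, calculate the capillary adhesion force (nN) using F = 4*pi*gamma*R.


Convert radius: R = 95 nm = 9.5e-08 m
F = 4 * pi * gamma * R
F = 4 * pi * 0.0419 * 9.5e-08
F = 5.00204e-08 N = 50.0204 nN

50.0204


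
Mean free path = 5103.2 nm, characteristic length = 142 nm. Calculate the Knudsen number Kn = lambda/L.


Knudsen number Kn = lambda / L
Kn = 5103.2 / 142
Kn = 35.938

35.938


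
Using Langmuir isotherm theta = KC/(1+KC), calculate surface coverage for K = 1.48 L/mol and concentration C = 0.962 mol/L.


Langmuir isotherm: theta = K*C / (1 + K*C)
K*C = 1.48 * 0.962 = 1.42376
theta = 1.42376 / (1 + 1.42376) = 1.42376 / 2.42376
theta = 0.5874

0.5874


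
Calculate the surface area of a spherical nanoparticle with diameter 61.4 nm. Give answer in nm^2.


Radius r = 61.4/2 = 30.7 nm
Surface area SA = 4 * pi * r^2
SA = 4 * pi * (30.7)^2
SA = 11843.68 nm^2

11843.68


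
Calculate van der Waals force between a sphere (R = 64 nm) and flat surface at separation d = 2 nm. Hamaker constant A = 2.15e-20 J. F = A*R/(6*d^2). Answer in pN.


Convert to SI: R = 64 nm = 6.4e-08 m, d = 2 nm = 2e-09 m
F = A * R / (6 * d^2)
F = 2.15e-20 * 6.4e-08 / (6 * (2e-09)^2)
F = 5.73333e-11 N = 57.333 pN

57.333


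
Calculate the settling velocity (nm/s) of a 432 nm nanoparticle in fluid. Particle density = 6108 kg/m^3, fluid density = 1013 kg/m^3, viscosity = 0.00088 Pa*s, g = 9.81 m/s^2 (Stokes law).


Radius R = 432/2 nm = 2.16e-07 m
Density difference = 6108 - 1013 = 5095 kg/m^3
v = 2 * R^2 * (rho_p - rho_f) * g / (9 * eta)
v = 2 * (2.16e-07)^2 * 5095 * 9.81 / (9 * 0.00088)
v = 5.88878e-07 m/s = 588.8782 nm/s

588.8782


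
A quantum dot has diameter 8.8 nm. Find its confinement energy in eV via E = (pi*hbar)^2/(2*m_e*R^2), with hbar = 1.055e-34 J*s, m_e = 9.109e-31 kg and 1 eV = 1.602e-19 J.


Radius R = 8.8/2 = 4.4 nm = 4.4e-09 m
E = (pi * 1.055e-34)^2 / (2 * 9.109e-31 * (4.4e-09)^2)
E(J) = 3.11457e-21
E = E(J) / 1.602e-19 = 0.0194 eV

0.0194


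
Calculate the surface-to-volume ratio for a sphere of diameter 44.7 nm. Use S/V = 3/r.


Radius r = 44.7/2 = 22.35 nm
S/V = 3 / r = 3 / 22.35
S/V = 0.1342 nm^-1

0.1342


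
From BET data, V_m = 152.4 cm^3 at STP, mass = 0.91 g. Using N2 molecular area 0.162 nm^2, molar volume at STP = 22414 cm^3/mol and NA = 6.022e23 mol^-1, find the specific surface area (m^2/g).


Number of moles in monolayer = V_m / 22414 = 152.4 / 22414 = 0.00679932
Number of molecules = moles * NA = 0.00679932 * 6.022e23
SA = molecules * sigma / mass
SA = (152.4 / 22414) * 6.022e23 * 0.162e-18 / 0.91
SA = 728.9 m^2/g

728.9


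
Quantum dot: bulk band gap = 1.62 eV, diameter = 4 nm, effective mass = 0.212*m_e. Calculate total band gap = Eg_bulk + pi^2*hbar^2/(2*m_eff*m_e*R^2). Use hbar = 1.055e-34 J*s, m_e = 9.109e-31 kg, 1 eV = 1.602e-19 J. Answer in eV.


Radius R = 4/2 nm = 2e-09 m
Confinement energy dE = pi^2 * hbar^2 / (2 * m_eff * m_e * R^2)
dE = pi^2 * (1.055e-34)^2 / (2 * 0.212 * 9.109e-31 * (2e-09)^2) J, divided by 1.602e-19 J/eV
dE = 0.4439 eV
Total band gap = E_g(bulk) + dE = 1.62 + 0.4439 = 2.0639 eV

2.0639


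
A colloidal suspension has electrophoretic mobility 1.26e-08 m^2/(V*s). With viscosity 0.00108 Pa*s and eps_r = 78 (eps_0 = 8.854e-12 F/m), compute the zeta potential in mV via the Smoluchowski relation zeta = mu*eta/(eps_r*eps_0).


Smoluchowski equation: zeta = mu * eta / (eps_r * eps_0)
zeta = 1.26e-08 * 0.00108 / (78 * 8.854e-12)
zeta = 0.019704 V = 19.7 mV

19.7


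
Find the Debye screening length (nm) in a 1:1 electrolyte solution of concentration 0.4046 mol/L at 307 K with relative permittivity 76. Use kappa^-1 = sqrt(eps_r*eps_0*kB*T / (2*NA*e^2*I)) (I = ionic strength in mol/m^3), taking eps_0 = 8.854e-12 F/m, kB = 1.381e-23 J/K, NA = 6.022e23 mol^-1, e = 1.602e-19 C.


Ionic strength I = 0.4046 * 1^2 * 1000 = 404.6 mol/m^3
kappa^-1 = sqrt(76 * 8.854e-12 * 1.381e-23 * 307 / (2 * 6.022e23 * (1.602e-19)^2 * 404.6))
kappa^-1 = 0.478 nm

0.478


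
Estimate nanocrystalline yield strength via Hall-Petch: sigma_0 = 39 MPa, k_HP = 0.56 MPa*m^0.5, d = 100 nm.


d = 100 nm = 1e-07 m
sqrt(d) = 0.0003162278
Hall-Petch contribution = k / sqrt(d) = 0.56 / 0.0003162278 = 1770.9 MPa
sigma = sigma_0 + k/sqrt(d) = 39 + 1770.9 = 1809.9 MPa

1809.9


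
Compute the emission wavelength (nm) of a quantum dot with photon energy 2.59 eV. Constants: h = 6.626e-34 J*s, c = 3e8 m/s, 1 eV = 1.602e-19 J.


Convert energy: E = 2.59 eV = 2.59 * 1.602e-19 = 4.14918e-19 J
lambda = h*c / E = 6.626e-34 * 3e8 / 4.14918e-19
lambda = 4.79083e-07 m = 479.1 nm

479.1


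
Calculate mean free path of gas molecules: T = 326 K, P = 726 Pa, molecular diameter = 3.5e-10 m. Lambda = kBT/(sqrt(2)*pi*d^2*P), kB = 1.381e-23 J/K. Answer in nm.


Mean free path: lambda = kB*T / (sqrt(2) * pi * d^2 * P)
lambda = 1.381e-23 * 326 / (sqrt(2) * pi * (3.5e-10)^2 * 726)
lambda = 1.13939e-05 m
lambda = 11393.93 nm

11393.93


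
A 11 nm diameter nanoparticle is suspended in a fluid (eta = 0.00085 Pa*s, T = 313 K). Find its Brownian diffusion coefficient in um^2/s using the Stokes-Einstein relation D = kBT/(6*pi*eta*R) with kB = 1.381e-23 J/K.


Radius R = 11/2 = 5.5 nm = 5.5e-09 m
D = kB*T / (6*pi*eta*R)
D = 1.381e-23 * 313 / (6 * pi * 0.00085 * 5.5e-09)
D = 4.90518e-11 m^2/s = 49.052 um^2/s

49.052


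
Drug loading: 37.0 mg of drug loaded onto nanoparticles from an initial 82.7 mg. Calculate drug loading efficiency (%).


Drug loading efficiency = (drug loaded / drug initial) * 100
DLE = 37.0 / 82.7 * 100
DLE = 0.4474 * 100
DLE = 44.74%

44.74


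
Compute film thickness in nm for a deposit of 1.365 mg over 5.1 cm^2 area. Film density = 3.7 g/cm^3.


Convert: m = 1.365 mg = 1.3650e-06 kg, A = 5.1 cm^2 = 5.1000e-04 m^2, rho = 3.7 g/cm^3 = 3700 kg/m^3
t = m / (A * rho)
t = 1.3650e-06 / (5.1000e-04 * 3700)
t = 7.2337e-07 m = 723.4 nm

723.4


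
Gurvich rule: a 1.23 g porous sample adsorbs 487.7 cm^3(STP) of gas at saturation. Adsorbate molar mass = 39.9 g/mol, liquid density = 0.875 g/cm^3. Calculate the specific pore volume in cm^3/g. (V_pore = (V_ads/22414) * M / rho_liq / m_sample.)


Moles adsorbed n = V_ads / 22414 = 487.7 / 22414 = 2.175872e-02 mol
Liquid volume V_liq = n * M / rho_liq = 2.175872e-02 * 39.9 / 0.875 = 0.99220 cm^3
Specific pore volume V_pore = V_liq / m_sample = 0.99220 / 1.23
V_pore = 0.8067 cm^3/g

0.8067


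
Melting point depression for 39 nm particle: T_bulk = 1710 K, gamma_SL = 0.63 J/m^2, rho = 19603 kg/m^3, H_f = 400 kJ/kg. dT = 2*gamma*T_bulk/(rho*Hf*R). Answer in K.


Radius R = 39/2 = 19.5 nm = 1.95e-08 m
Convert H_f = 400 kJ/kg = 400000 J/kg
dT = 2 * gamma_SL * T_bulk / (rho * H_f * R)
dT = 2 * 0.63 * 1710 / (19603 * 400000 * 1.95e-08)
dT = 14.1 K

14.1


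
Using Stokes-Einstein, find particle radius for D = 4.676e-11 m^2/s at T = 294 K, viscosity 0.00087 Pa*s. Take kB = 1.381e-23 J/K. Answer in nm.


Stokes-Einstein: R = kB*T / (6*pi*eta*D)
R = 1.381e-23 * 294 / (6 * pi * 0.00087 * 4.676e-11)
R = 5.29476e-09 m = 5.29 nm

5.29


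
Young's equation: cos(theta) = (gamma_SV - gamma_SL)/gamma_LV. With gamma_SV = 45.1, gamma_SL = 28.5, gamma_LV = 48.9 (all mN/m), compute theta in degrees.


cos(theta) = (gamma_SV - gamma_SL) / gamma_LV
cos(theta) = (45.1 - 28.5) / 48.9
cos(theta) = 0.339468
theta = arccos(0.339468) = 70.16 degrees

70.16


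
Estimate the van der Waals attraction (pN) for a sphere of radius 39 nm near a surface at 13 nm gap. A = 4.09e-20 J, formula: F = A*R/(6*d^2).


Convert to SI: R = 39 nm = 3.9e-08 m, d = 13 nm = 1.3e-08 m
F = A * R / (6 * d^2)
F = 4.09e-20 * 3.9e-08 / (6 * (1.3e-08)^2)
F = 1.57308e-12 N = 1.573 pN

1.573


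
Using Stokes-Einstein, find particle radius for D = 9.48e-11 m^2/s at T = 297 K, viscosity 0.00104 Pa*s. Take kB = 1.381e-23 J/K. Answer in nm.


Stokes-Einstein: R = kB*T / (6*pi*eta*D)
R = 1.381e-23 * 297 / (6 * pi * 0.00104 * 9.48e-11)
R = 2.20703e-09 m = 2.21 nm

2.21


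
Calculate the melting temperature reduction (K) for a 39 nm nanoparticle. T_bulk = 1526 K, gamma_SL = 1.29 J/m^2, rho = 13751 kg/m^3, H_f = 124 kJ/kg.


Radius R = 39/2 = 19.5 nm = 1.95e-08 m
Convert H_f = 124 kJ/kg = 124000 J/kg
dT = 2 * gamma_SL * T_bulk / (rho * H_f * R)
dT = 2 * 1.29 * 1526 / (13751 * 124000 * 1.95e-08)
dT = 118.4 K

118.4


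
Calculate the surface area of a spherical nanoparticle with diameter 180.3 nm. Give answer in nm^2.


Radius r = 180.3/2 = 90.15 nm
Surface area SA = 4 * pi * r^2
SA = 4 * pi * (90.15)^2
SA = 102127.18 nm^2

102127.18


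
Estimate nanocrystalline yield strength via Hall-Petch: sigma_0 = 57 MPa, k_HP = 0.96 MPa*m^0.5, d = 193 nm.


d = 193 nm = 1.93e-07 m
sqrt(d) = 0.0004393177
Hall-Petch contribution = k / sqrt(d) = 0.96 / 0.0004393177 = 2185.2 MPa
sigma = sigma_0 + k/sqrt(d) = 57 + 2185.2 = 2242.2 MPa

2242.2


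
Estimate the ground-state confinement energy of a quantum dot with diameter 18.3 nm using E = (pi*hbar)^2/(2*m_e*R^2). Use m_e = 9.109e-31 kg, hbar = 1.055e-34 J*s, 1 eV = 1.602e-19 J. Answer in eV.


Radius R = 18.3/2 = 9.15 nm = 9.15e-09 m
E = (pi * 1.055e-34)^2 / (2 * 9.109e-31 * (9.15e-09)^2)
E(J) = 7.20214e-22
E = E(J) / 1.602e-19 = 0.0045 eV

0.0045


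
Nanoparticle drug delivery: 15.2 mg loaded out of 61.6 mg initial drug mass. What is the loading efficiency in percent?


Drug loading efficiency = (drug loaded / drug initial) * 100
DLE = 15.2 / 61.6 * 100
DLE = 0.2468 * 100
DLE = 24.68%

24.68


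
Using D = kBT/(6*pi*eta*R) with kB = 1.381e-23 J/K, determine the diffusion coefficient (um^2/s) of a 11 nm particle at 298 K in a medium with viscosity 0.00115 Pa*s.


Radius R = 11/2 = 5.5 nm = 5.5e-09 m
D = kB*T / (6*pi*eta*R)
D = 1.381e-23 * 298 / (6 * pi * 0.00115 * 5.5e-09)
D = 3.45182e-11 m^2/s = 34.518 um^2/s

34.518


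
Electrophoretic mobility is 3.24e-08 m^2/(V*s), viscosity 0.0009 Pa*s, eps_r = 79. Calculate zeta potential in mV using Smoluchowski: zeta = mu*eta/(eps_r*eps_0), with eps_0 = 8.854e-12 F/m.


Smoluchowski equation: zeta = mu * eta / (eps_r * eps_0)
zeta = 3.24e-08 * 0.0009 / (79 * 8.854e-12)
zeta = 0.041689 V = 41.69 mV

41.69


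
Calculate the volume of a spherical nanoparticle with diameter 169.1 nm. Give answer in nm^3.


Radius r = 169.1/2 = 84.55 nm
Volume V = (4/3) * pi * r^3
V = (4/3) * pi * (84.55)^3
V = 2531800.29 nm^3

2531800.29


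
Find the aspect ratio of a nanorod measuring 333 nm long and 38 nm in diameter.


Aspect ratio AR = length / diameter
AR = 333 / 38
AR = 8.76

8.76


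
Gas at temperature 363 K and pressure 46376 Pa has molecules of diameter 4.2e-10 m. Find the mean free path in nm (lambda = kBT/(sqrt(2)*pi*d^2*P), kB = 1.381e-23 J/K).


Mean free path: lambda = kB*T / (sqrt(2) * pi * d^2 * P)
lambda = 1.381e-23 * 363 / (sqrt(2) * pi * (4.2e-10)^2 * 46376)
lambda = 1.37925e-07 m
lambda = 137.93 nm

137.93


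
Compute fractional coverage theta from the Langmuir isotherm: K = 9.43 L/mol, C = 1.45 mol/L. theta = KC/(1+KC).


Langmuir isotherm: theta = K*C / (1 + K*C)
K*C = 9.43 * 1.45 = 13.6735
theta = 13.6735 / (1 + 13.6735) = 13.6735 / 14.6735
theta = 0.9318

0.9318


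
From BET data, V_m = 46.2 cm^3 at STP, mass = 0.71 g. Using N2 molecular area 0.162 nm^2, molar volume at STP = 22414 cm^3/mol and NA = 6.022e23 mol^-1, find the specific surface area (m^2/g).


Number of moles in monolayer = V_m / 22414 = 46.2 / 22414 = 0.00206121
Number of molecules = moles * NA = 0.00206121 * 6.022e23
SA = molecules * sigma / mass
SA = (46.2 / 22414) * 6.022e23 * 0.162e-18 / 0.71
SA = 283.2 m^2/g

283.2
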